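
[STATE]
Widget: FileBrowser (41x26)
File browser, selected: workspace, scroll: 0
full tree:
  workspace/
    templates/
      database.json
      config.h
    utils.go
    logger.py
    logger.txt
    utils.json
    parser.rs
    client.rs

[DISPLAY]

> [-] workspace/                         
    [+] templates/                       
    utils.go                             
    logger.py                            
    logger.txt                           
    utils.json                           
    parser.rs                            
    client.rs                            
                                         
                                         
                                         
                                         
                                         
                                         
                                         
                                         
                                         
                                         
                                         
                                         
                                         
                                         
                                         
                                         
                                         
                                         


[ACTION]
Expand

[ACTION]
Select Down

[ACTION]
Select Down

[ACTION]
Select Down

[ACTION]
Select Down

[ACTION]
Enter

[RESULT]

  [-] workspace/                         
    [+] templates/                       
    utils.go                             
    logger.py                            
  > logger.txt                           
    utils.json                           
    parser.rs                            
    client.rs                            
                                         
                                         
                                         
                                         
                                         
                                         
                                         
                                         
                                         
                                         
                                         
                                         
                                         
                                         
                                         
                                         
                                         
                                         


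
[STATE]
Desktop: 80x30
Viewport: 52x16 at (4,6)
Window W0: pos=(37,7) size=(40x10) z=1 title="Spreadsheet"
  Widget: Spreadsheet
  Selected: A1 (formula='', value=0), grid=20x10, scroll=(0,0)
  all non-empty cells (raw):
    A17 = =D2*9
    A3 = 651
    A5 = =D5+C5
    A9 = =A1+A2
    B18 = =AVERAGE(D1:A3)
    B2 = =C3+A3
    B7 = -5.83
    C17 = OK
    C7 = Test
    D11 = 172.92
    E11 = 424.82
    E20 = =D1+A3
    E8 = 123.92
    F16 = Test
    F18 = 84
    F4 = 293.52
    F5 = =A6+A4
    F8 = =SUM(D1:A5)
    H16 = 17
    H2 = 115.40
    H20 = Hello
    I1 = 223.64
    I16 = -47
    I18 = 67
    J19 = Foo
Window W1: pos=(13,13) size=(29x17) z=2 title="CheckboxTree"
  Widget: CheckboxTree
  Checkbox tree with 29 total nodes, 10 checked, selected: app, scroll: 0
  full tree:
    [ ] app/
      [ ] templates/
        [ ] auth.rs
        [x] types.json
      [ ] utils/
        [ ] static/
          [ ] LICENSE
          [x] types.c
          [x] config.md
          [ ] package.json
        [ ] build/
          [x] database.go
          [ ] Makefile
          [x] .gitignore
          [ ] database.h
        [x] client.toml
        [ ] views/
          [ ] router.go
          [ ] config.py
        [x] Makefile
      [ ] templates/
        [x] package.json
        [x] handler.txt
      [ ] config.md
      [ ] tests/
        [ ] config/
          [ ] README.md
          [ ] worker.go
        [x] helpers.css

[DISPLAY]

                                                    
                                 ┏━━━━━━━━━━━━━━━━━━
                                 ┃ Spreadsheet      
                                 ┠──────────────────
                                 ┃A1:               
                                 ┃       A       B  
                                 ┃------------------
         ┏━━━━━━━━━━━━━━━━━━━━━━━━━━━┓     [0]      
         ┃ CheckboxTree              ┃       0     6
         ┠───────────────────────────┨     651      
         ┃>[-] app/                  ┃━━━━━━━━━━━━━━
         ┃   [-] templates/          ┃              
         ┃     [ ] auth.rs           ┃              
         ┃     [x] types.json        ┃              
         ┃   [-] utils/              ┃              
         ┃     [-] static/           ┃              


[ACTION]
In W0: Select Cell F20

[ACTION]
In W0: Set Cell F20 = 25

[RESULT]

                                                    
                                 ┏━━━━━━━━━━━━━━━━━━
                                 ┃ Spreadsheet      
                                 ┠──────────────────
                                 ┃F20: 25           
                                 ┃       A       B  
                                 ┃------------------
         ┏━━━━━━━━━━━━━━━━━━━━━━━━━━━┓       0      
         ┃ CheckboxTree              ┃       0     6
         ┠───────────────────────────┨     651      
         ┃>[-] app/                  ┃━━━━━━━━━━━━━━
         ┃   [-] templates/          ┃              
         ┃     [ ] auth.rs           ┃              
         ┃     [x] types.json        ┃              
         ┃   [-] utils/              ┃              
         ┃     [-] static/           ┃              


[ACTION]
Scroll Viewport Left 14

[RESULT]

                                                    
                                     ┏━━━━━━━━━━━━━━
                                     ┃ Spreadsheet  
                                     ┠──────────────
                                     ┃F20: 25       
                                     ┃       A      
                                     ┃--------------
             ┏━━━━━━━━━━━━━━━━━━━━━━━━━━━┓       0  
             ┃ CheckboxTree              ┃       0  
             ┠───────────────────────────┨     651  
             ┃>[-] app/                  ┃━━━━━━━━━━
             ┃   [-] templates/          ┃          
             ┃     [ ] auth.rs           ┃          
             ┃     [x] types.json        ┃          
             ┃   [-] utils/              ┃          
             ┃     [-] static/           ┃          


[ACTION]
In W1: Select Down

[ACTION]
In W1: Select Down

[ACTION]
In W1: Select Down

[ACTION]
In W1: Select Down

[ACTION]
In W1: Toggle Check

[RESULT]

                                                    
                                     ┏━━━━━━━━━━━━━━
                                     ┃ Spreadsheet  
                                     ┠──────────────
                                     ┃F20: 25       
                                     ┃       A      
                                     ┃--------------
             ┏━━━━━━━━━━━━━━━━━━━━━━━━━━━┓       0  
             ┃ CheckboxTree              ┃       0  
             ┠───────────────────────────┨     651  
             ┃ [-] app/                  ┃━━━━━━━━━━
             ┃   [-] templates/          ┃          
             ┃     [ ] auth.rs           ┃          
             ┃     [x] types.json        ┃          
             ┃>  [x] utils/              ┃          
             ┃     [x] static/           ┃          


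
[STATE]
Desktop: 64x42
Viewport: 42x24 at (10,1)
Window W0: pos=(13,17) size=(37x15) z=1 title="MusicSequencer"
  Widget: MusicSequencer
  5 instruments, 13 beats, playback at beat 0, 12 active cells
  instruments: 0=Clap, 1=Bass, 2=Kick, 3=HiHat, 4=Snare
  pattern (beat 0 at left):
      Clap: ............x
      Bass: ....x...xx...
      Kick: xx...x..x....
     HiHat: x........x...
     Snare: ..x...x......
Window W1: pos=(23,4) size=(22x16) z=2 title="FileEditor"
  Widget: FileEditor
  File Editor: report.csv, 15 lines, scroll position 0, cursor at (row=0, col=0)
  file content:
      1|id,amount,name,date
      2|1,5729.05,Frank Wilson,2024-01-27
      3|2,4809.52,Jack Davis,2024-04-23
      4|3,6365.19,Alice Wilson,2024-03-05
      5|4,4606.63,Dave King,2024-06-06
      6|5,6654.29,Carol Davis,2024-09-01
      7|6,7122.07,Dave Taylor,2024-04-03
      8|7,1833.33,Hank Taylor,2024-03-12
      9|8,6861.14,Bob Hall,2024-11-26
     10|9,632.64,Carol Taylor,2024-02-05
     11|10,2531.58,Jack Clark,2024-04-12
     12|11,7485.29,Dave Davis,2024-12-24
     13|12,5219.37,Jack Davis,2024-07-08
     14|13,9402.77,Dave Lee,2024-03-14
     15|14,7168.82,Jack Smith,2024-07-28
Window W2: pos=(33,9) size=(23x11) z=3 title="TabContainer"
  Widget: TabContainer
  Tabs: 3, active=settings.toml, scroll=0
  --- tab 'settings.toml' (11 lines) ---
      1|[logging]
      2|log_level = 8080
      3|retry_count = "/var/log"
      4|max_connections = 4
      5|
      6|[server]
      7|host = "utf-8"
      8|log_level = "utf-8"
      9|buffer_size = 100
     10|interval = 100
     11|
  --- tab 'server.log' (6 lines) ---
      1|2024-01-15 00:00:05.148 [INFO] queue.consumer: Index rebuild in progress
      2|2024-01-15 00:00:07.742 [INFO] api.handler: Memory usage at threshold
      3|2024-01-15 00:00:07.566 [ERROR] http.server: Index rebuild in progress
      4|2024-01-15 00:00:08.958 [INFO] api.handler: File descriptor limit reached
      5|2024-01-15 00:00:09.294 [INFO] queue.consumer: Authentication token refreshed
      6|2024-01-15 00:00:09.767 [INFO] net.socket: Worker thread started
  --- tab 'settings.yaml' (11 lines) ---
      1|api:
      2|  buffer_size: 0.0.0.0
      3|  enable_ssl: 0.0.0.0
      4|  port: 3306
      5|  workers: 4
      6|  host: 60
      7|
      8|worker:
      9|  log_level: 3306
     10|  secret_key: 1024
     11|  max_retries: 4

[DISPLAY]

                                          
                                          
                                          
             ┏━━━━━━━━━━━━━━━━━━━━┓       
             ┃ FileEditor         ┃       
             ┠────────────────────┨       
             ┃█d,amount,name,date▲┃       
             ┃1,5729.05,Frank Wil█┃       
             ┃2,4809.52┏━━━━━━━━━━━━━━━━━━
             ┃3,6365.19┃ TabContainer     
             ┃4,4606.63┠──────────────────
             ┃5,6654.29┃[settings.toml]│ s
             ┃6,7122.07┃──────────────────
             ┃7,1833.33┃[logging]         
             ┃8,6861.14┃log_level = 8080  
             ┃9,632.64,┃retry_count = "/va
   ┏━━━━━━━━━┃10,2531.5┃max_connections = 
   ┃ MusicSeq┃11,7485.2┃                  
   ┠─────────┗━━━━━━━━━┗━━━━━━━━━━━━━━━━━━
   ┃      ▼123456789012                ┃  
   ┃  Clap············█                ┃  
   ┃  Bass····█···██···                ┃  
   ┃  Kick██···█··█····                ┃  
   ┃ HiHat█········█···                ┃  


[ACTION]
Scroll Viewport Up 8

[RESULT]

                                          
                                          
                                          
                                          
             ┏━━━━━━━━━━━━━━━━━━━━┓       
             ┃ FileEditor         ┃       
             ┠────────────────────┨       
             ┃█d,amount,name,date▲┃       
             ┃1,5729.05,Frank Wil█┃       
             ┃2,4809.52┏━━━━━━━━━━━━━━━━━━
             ┃3,6365.19┃ TabContainer     
             ┃4,4606.63┠──────────────────
             ┃5,6654.29┃[settings.toml]│ s
             ┃6,7122.07┃──────────────────
             ┃7,1833.33┃[logging]         
             ┃8,6861.14┃log_level = 8080  
             ┃9,632.64,┃retry_count = "/va
   ┏━━━━━━━━━┃10,2531.5┃max_connections = 
   ┃ MusicSeq┃11,7485.2┃                  
   ┠─────────┗━━━━━━━━━┗━━━━━━━━━━━━━━━━━━
   ┃      ▼123456789012                ┃  
   ┃  Clap············█                ┃  
   ┃  Bass····█···██···                ┃  
   ┃  Kick██···█··█····                ┃  


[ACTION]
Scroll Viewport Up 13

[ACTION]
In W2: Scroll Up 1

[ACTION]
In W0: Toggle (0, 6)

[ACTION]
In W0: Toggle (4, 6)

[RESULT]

                                          
                                          
                                          
                                          
             ┏━━━━━━━━━━━━━━━━━━━━┓       
             ┃ FileEditor         ┃       
             ┠────────────────────┨       
             ┃█d,amount,name,date▲┃       
             ┃1,5729.05,Frank Wil█┃       
             ┃2,4809.52┏━━━━━━━━━━━━━━━━━━
             ┃3,6365.19┃ TabContainer     
             ┃4,4606.63┠──────────────────
             ┃5,6654.29┃[settings.toml]│ s
             ┃6,7122.07┃──────────────────
             ┃7,1833.33┃[logging]         
             ┃8,6861.14┃log_level = 8080  
             ┃9,632.64,┃retry_count = "/va
   ┏━━━━━━━━━┃10,2531.5┃max_connections = 
   ┃ MusicSeq┃11,7485.2┃                  
   ┠─────────┗━━━━━━━━━┗━━━━━━━━━━━━━━━━━━
   ┃      ▼123456789012                ┃  
   ┃  Clap······█·····█                ┃  
   ┃  Bass····█···██···                ┃  
   ┃  Kick██···█··█····                ┃  


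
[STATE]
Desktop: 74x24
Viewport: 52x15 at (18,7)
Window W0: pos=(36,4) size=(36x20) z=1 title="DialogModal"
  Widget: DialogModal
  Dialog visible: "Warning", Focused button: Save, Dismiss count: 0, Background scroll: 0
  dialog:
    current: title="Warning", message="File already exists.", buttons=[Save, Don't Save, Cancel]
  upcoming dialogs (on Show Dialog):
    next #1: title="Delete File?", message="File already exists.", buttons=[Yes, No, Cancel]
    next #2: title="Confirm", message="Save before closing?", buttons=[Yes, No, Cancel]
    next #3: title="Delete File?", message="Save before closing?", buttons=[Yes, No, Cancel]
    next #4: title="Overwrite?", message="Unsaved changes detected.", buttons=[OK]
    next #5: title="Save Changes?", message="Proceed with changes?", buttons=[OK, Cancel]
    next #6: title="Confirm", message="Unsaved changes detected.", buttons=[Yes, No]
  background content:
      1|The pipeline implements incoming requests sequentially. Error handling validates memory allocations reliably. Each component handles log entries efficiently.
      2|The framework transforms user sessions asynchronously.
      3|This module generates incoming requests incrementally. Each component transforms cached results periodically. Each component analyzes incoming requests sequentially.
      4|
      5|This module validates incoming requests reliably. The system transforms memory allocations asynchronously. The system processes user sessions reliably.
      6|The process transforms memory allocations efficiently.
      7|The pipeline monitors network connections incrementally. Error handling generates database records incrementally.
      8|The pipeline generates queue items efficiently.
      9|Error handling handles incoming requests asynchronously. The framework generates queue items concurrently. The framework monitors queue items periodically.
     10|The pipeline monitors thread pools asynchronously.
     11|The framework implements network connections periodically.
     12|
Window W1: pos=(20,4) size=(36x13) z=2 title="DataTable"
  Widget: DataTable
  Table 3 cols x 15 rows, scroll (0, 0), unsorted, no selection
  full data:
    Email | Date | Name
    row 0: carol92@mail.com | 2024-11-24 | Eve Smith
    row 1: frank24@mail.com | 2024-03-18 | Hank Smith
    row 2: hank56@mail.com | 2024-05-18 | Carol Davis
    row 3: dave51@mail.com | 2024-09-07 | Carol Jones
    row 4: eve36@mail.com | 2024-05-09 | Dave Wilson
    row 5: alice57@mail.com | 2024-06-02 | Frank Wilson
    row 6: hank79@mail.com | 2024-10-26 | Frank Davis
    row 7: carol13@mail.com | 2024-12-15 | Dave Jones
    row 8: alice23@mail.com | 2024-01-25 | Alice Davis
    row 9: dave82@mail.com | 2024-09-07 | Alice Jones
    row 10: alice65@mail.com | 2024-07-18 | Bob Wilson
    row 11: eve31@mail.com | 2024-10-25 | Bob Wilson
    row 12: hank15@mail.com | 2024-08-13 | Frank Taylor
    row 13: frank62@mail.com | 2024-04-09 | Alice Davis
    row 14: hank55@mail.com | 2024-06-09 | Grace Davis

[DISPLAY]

  ┃Email           │Date      │Name  ┃ents incoming 
  ┃────────────────┼──────────┼──────┃forms user ses
  ┃carol92@mail.com│2024-11-24│Eve Sm┃es incoming re
  ┃frank24@mail.com│2024-03-18│Hank S┃              
  ┃hank56@mail.com │2024-05-18│Carol ┃es incoming re
  ┃dave51@mail.com │2024-09-07│Carol ┃────────────┐l
  ┃eve36@mail.com  │2024-05-09│Dave W┃g           │n
  ┃alice57@mail.com│2024-06-02│Frank ┃ exists.    │m
  ┃hank79@mail.com │2024-10-26│Frank ┃ve   Cancel │r
  ┗━━━━━━━━━━━━━━━━━━━━━━━━━━━━━━━━━━┛────────────┘l
                  ┃The framework implements network 
                  ┃                                 
                  ┃                                 
                  ┃                                 
                  ┃                                 


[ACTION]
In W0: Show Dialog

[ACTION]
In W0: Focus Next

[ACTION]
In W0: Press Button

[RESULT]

  ┃Email           │Date      │Name  ┃ents incoming 
  ┃────────────────┼──────────┼──────┃forms user ses
  ┃carol92@mail.com│2024-11-24│Eve Sm┃es incoming re
  ┃frank24@mail.com│2024-03-18│Hank S┃              
  ┃hank56@mail.com │2024-05-18│Carol ┃es incoming re
  ┃dave51@mail.com │2024-09-07│Carol ┃rms memory all
  ┃eve36@mail.com  │2024-05-09│Dave W┃rs network con
  ┃alice57@mail.com│2024-06-02│Frank ┃tes queue item
  ┃hank79@mail.com │2024-10-26│Frank ┃les incoming r
  ┗━━━━━━━━━━━━━━━━━━━━━━━━━━━━━━━━━━┛rs thread pool
                  ┃The framework implements network 
                  ┃                                 
                  ┃                                 
                  ┃                                 
                  ┃                                 


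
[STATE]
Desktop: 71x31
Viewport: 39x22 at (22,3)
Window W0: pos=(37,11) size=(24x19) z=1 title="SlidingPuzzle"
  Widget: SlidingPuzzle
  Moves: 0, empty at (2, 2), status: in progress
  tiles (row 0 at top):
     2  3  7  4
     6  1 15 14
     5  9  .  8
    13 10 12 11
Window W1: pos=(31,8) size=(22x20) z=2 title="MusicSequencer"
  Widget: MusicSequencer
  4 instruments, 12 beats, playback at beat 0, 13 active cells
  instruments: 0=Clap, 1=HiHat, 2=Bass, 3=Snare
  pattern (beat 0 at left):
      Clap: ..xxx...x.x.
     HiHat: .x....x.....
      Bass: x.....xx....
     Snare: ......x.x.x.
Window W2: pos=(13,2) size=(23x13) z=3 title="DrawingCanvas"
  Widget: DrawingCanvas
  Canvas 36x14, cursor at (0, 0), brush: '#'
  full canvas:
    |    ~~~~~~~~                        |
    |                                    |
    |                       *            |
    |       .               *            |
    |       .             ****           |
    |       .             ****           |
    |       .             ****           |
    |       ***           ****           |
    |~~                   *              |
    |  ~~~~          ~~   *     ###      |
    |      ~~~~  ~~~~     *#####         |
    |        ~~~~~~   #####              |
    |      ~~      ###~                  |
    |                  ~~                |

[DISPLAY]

Canvas       ┃                         
─────────────┨                         
~~~~         ┃                         
             ┃                         
             ┃                         
             ┃━━━━━━━━━━━━━━━━┓        
             ┃icSequencer     ┃        
             ┃────────────────┨        
             ┃  ▼12345678901  ┃━━━━━━━┓
**           ┃ap··███···█·█·  ┃       ┃
             ┃at·█····█·····  ┃───────┨
━━━━━━━━━━━━━┛ss█·····██····  ┃┬────┐ ┃
         ┃ Snare······█·█·█·  ┃│  4 │ ┃
         ┃                    ┃┼────┤ ┃
         ┃                    ┃│ 14 │ ┃
         ┃                    ┃┼────┤ ┃
         ┃                    ┃│  8 │ ┃
         ┃                    ┃┼────┤ ┃
         ┃                    ┃│ 11 │ ┃
         ┃                    ┃┴────┘ ┃
         ┃                    ┃       ┃
         ┃                    ┃       ┃


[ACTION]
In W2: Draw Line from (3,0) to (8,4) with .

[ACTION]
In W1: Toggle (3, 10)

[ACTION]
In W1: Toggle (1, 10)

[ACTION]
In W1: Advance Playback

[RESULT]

Canvas       ┃                         
─────────────┨                         
~~~~         ┃                         
             ┃                         
             ┃                         
             ┃━━━━━━━━━━━━━━━━┓        
             ┃icSequencer     ┃        
             ┃────────────────┨        
             ┃  0▼2345678901  ┃━━━━━━━┓
**           ┃ap··███···█·█·  ┃       ┃
             ┃at·█····█···█·  ┃───────┨
━━━━━━━━━━━━━┛ss█·····██····  ┃┬────┐ ┃
         ┃ Snare······█·█···  ┃│  4 │ ┃
         ┃                    ┃┼────┤ ┃
         ┃                    ┃│ 14 │ ┃
         ┃                    ┃┼────┤ ┃
         ┃                    ┃│  8 │ ┃
         ┃                    ┃┼────┤ ┃
         ┃                    ┃│ 11 │ ┃
         ┃                    ┃┴────┘ ┃
         ┃                    ┃       ┃
         ┃                    ┃       ┃


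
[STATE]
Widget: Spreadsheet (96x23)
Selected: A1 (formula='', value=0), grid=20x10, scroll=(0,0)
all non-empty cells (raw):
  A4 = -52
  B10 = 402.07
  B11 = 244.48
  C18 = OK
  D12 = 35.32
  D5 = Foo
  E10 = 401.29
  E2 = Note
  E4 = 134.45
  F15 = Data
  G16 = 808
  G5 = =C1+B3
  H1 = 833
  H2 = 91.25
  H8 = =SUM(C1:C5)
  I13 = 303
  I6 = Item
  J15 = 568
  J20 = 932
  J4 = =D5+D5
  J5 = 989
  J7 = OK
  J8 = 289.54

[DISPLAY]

A1:                                                                                             
       A       B       C       D       E       F       G       H       I       J                
------------------------------------------------------------------------------------------------
  1      [0]       0       0       0       0       0       0     833       0       0            
  2        0       0       0       0Note           0       0   91.25       0       0            
  3        0       0       0       0       0       0       0       0       0       0            
  4      -52       0       0       0  134.45       0       0       0       0#ERR!               
  5        0       0       0Foo            0       0       0       0       0     989            
  6        0       0       0       0       0       0       0       0Item           0            
  7        0       0       0       0       0       0       0       0       0OK                  
  8        0       0       0       0       0       0       0       0       0  289.54            
  9        0       0       0       0       0       0       0       0       0       0            
 10        0  402.07       0       0  401.29       0       0       0       0       0            
 11        0  244.48       0       0       0       0       0       0       0       0            
 12        0       0       0   35.32       0       0       0       0       0       0            
 13        0       0       0       0       0       0       0       0     303       0            
 14        0       0       0       0       0       0       0       0       0       0            
 15        0       0       0       0       0Data           0       0       0     568            
 16        0       0       0       0       0       0     808       0       0       0            
 17        0       0       0       0       0       0       0       0       0       0            
 18        0       0OK             0       0       0       0       0       0       0            
 19        0       0       0       0       0       0       0       0       0       0            
 20        0       0       0       0       0       0       0       0       0     932            


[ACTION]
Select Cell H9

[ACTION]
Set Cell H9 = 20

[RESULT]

H9: 20                                                                                          
       A       B       C       D       E       F       G       H       I       J                
------------------------------------------------------------------------------------------------
  1        0       0       0       0       0       0       0     833       0       0            
  2        0       0       0       0Note           0       0   91.25       0       0            
  3        0       0       0       0       0       0       0       0       0       0            
  4      -52       0       0       0  134.45       0       0       0       0#ERR!               
  5        0       0       0Foo            0       0       0       0       0     989            
  6        0       0       0       0       0       0       0       0Item           0            
  7        0       0       0       0       0       0       0       0       0OK                  
  8        0       0       0       0       0       0       0       0       0  289.54            
  9        0       0       0       0       0       0       0    [20]       0       0            
 10        0  402.07       0       0  401.29       0       0       0       0       0            
 11        0  244.48       0       0       0       0       0       0       0       0            
 12        0       0       0   35.32       0       0       0       0       0       0            
 13        0       0       0       0       0       0       0       0     303       0            
 14        0       0       0       0       0       0       0       0       0       0            
 15        0       0       0       0       0Data           0       0       0     568            
 16        0       0       0       0       0       0     808       0       0       0            
 17        0       0       0       0       0       0       0       0       0       0            
 18        0       0OK             0       0       0       0       0       0       0            
 19        0       0       0       0       0       0       0       0       0       0            
 20        0       0       0       0       0       0       0       0       0     932            


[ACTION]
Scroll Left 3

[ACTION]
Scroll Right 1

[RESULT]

H9: 20                                                                                          
       B       C       D       E       F       G       H       I       J                        
------------------------------------------------------------------------------------------------
  1        0       0       0       0       0       0     833       0       0                    
  2        0       0       0Note           0       0   91.25       0       0                    
  3        0       0       0       0       0       0       0       0       0                    
  4        0       0       0  134.45       0       0       0       0#ERR!                       
  5        0       0Foo            0       0       0       0       0     989                    
  6        0       0       0       0       0       0       0Item           0                    
  7        0       0       0       0       0       0       0       0OK                          
  8        0       0       0       0       0       0       0       0  289.54                    
  9        0       0       0       0       0       0    [20]       0       0                    
 10   402.07       0       0  401.29       0       0       0       0       0                    
 11   244.48       0       0       0       0       0       0       0       0                    
 12        0       0   35.32       0       0       0       0       0       0                    
 13        0       0       0       0       0       0       0     303       0                    
 14        0       0       0       0       0       0       0       0       0                    
 15        0       0       0       0Data           0       0       0     568                    
 16        0       0       0       0       0     808       0       0       0                    
 17        0       0       0       0       0       0       0       0       0                    
 18        0OK             0       0       0       0       0       0       0                    
 19        0       0       0       0       0       0       0       0       0                    
 20        0       0       0       0       0       0       0       0     932                    


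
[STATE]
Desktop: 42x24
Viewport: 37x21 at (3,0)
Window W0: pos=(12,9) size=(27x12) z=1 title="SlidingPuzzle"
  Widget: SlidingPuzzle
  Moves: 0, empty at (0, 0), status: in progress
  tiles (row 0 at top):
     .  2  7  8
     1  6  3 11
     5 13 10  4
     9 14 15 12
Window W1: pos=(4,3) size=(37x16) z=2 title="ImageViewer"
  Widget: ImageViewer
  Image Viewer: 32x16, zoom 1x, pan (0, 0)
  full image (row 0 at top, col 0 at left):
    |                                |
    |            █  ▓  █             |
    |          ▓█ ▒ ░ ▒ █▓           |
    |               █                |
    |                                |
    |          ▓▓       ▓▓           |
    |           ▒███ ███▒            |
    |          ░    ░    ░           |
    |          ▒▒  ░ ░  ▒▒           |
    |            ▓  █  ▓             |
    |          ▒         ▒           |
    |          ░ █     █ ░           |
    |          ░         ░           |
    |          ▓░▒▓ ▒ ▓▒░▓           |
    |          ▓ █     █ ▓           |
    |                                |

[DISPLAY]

                                     
                                     
                                     
 ┏━━━━━━━━━━━━━━━━━━━━━━━━━━━━━━━━━━━
 ┃ ImageViewer                       
 ┠───────────────────────────────────
 ┃                                   
 ┃            █  ▓  █                
 ┃          ▓█ ▒ ░ ▒ █▓              
 ┃               █                   
 ┃                                   
 ┃          ▓▓       ▓▓              
 ┃           ▒███ ███▒               
 ┃          ░    ░    ░              
 ┃          ▒▒  ░ ░  ▒▒              
 ┃            ▓  █  ▓                
 ┃          ▒         ▒              
 ┃          ░ █     █ ░              
 ┗━━━━━━━━━━━━━━━━━━━━━━━━━━━━━━━━━━━
         ┃│  9 │ 14 │ 15 │ 12 │    ┃ 
         ┗━━━━━━━━━━━━━━━━━━━━━━━━━┛ 


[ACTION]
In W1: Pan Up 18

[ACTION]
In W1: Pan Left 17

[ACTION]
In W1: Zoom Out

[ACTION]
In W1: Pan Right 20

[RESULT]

                                     
                                     
                                     
 ┏━━━━━━━━━━━━━━━━━━━━━━━━━━━━━━━━━━━
 ┃ ImageViewer                       
 ┠───────────────────────────────────
 ┃                                   
 ┃                                   
 ┃▓                                  
 ┃                                   
 ┃                                   
 ┃▓                                  
 ┃                                   
 ┃░                                  
 ┃▒                                  
 ┃                                   
 ┃▒                                  
 ┃░                                  
 ┗━━━━━━━━━━━━━━━━━━━━━━━━━━━━━━━━━━━
         ┃│  9 │ 14 │ 15 │ 12 │    ┃ 
         ┗━━━━━━━━━━━━━━━━━━━━━━━━━┛ 


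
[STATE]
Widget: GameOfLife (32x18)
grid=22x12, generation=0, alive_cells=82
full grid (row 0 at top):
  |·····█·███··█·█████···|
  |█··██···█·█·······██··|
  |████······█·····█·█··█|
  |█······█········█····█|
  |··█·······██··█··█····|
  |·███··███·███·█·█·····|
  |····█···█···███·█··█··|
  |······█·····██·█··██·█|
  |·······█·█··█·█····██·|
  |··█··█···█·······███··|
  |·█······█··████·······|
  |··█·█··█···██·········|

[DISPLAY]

Gen: 0                          
·····█·███··█·█████···          
█··██···█·█·······██··          
████······█·····█·█··█          
█······█········█····█          
··█·······██··█··█····          
·███··███·███·█·█·····          
····█···█···███·█··█··          
······█·····██·█··██·█          
·······█·█··█·█····██·          
··█··█···█·······███··          
·█······█··████·······          
··█·█··█···██·········          
                                
                                
                                
                                
                                


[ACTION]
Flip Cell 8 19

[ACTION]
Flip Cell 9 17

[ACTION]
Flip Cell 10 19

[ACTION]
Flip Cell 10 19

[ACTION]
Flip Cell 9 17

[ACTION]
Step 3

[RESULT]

Gen: 3                          
··███·█·███·····███···          
·██·█·██··█·····█···█·          
··█····█████···██·█·█·          
·······██··██·██·██·█·          
·········██···██··██··          
··██·█···███·██·······          
··█·█·█···██··········          
····██·······█·██·····          
·······██····█·█·█·█··          
·······██·····████··█·          
·███·······█·····█·█··          
···········█··········          
                                
                                
                                
                                
                                


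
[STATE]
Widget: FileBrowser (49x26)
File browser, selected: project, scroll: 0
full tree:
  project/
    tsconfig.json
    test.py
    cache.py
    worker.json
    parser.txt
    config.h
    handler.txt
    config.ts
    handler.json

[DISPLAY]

> [-] project/                                   
    tsconfig.json                                
    test.py                                      
    cache.py                                     
    worker.json                                  
    parser.txt                                   
    config.h                                     
    handler.txt                                  
    config.ts                                    
    handler.json                                 
                                                 
                                                 
                                                 
                                                 
                                                 
                                                 
                                                 
                                                 
                                                 
                                                 
                                                 
                                                 
                                                 
                                                 
                                                 
                                                 


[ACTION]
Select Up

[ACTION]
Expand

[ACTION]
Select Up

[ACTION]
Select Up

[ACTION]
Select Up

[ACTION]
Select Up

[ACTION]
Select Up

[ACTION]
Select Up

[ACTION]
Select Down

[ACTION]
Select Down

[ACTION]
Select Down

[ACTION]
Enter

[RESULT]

  [-] project/                                   
    tsconfig.json                                
    test.py                                      
  > cache.py                                     
    worker.json                                  
    parser.txt                                   
    config.h                                     
    handler.txt                                  
    config.ts                                    
    handler.json                                 
                                                 
                                                 
                                                 
                                                 
                                                 
                                                 
                                                 
                                                 
                                                 
                                                 
                                                 
                                                 
                                                 
                                                 
                                                 
                                                 
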